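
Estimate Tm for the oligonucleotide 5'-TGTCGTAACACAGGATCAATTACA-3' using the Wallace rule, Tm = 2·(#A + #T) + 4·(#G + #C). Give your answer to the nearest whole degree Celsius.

66°C

Base counts: A=9, T=6, G=4, C=5 (length 24).
Tm = 2·(9+6) + 4·(4+5) = 2·15 + 4·9 = 30 + 36 = 66°C.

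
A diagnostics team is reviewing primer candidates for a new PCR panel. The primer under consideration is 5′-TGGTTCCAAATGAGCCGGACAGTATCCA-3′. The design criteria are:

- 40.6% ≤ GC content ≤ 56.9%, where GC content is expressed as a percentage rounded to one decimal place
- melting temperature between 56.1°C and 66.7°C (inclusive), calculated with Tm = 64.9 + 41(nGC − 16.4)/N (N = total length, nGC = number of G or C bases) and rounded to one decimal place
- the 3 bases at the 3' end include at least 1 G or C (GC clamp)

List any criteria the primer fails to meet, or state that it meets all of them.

Meets all criteria.

Base counts: A=8, T=6, G=7, C=7 (length 28).
GC content: GC 14/28 = 50.0% ✓
Tm: Tm = 64.9 + 41·(14 − 16.4)/28 = 61.4°C ✓
GC clamp: 3' end CCA has 2 G/C ✓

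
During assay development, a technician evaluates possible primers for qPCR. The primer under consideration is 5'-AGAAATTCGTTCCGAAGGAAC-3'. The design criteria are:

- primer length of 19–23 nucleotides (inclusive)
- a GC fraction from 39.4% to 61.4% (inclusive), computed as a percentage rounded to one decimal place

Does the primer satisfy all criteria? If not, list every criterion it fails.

Base counts: A=8, T=4, G=5, C=4 (length 21).
length: length 21 ✓
GC content: GC 9/21 = 42.9% ✓

Meets all criteria.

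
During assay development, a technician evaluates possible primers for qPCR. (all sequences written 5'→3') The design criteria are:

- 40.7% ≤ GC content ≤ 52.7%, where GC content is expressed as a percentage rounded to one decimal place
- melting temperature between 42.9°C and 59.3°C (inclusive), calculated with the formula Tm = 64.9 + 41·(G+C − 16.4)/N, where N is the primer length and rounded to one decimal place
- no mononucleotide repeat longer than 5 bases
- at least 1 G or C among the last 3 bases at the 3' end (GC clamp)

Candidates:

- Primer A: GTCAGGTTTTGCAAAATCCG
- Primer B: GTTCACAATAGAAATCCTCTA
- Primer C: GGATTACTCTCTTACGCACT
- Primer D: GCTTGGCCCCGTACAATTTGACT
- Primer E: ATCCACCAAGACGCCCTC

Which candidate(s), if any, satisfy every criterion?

Primer A, Primer C and Primer D.

Primer A (20 nt, A=5 T=6 G=5 C=4): GC 9/20 = 45.0% ✓; Tm = 64.9 + 41·(9 − 16.4)/20 = 49.7°C ✓; longest run = 4 ✓; 3' end CCG has 3 G/C ✓ — passes.
Primer B (21 nt, A=8 T=6 G=2 C=5): GC 7/21 = 33.3%, outside 40.7–52.7% ✗; Tm = 64.9 + 41·(7 − 16.4)/21 = 46.5°C ✓; longest run = 3 ✓; 3' end CTA has 1 G/C ✓ — fails.
Primer C (20 nt, A=4 T=7 G=3 C=6): GC 9/20 = 45.0% ✓; Tm = 64.9 + 41·(9 − 16.4)/20 = 49.7°C ✓; longest run = 2 ✓; 3' end ACT has 1 G/C ✓ — passes.
Primer D (23 nt, A=4 T=7 G=5 C=7): GC 12/23 = 52.2% ✓; Tm = 64.9 + 41·(12 − 16.4)/23 = 57.1°C ✓; longest run = 4 ✓; 3' end ACT has 1 G/C ✓ — passes.
Primer E (18 nt, A=5 T=2 G=2 C=9): GC 11/18 = 61.1%, outside 40.7–52.7% ✗; Tm = 64.9 + 41·(11 − 16.4)/18 = 52.6°C ✓; longest run = 3 ✓; 3' end CTC has 2 G/C ✓ — fails.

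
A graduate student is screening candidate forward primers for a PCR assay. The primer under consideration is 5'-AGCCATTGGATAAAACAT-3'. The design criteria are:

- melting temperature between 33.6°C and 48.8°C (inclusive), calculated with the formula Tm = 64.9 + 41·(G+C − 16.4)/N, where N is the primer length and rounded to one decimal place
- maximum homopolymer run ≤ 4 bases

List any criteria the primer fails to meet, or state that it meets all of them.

Meets all criteria.

Base counts: A=8, T=4, G=3, C=3 (length 18).
Tm: Tm = 64.9 + 41·(6 − 16.4)/18 = 41.2°C ✓
homopolymer run: longest run = 4 ✓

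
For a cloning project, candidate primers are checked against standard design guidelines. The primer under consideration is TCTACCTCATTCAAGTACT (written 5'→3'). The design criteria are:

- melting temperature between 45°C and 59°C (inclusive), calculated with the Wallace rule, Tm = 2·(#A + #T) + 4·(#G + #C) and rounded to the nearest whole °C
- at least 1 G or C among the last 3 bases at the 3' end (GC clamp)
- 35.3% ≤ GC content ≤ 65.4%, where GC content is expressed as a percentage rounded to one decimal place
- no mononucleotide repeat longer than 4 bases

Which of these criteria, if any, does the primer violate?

Meets all criteria.

Base counts: A=5, T=7, G=1, C=6 (length 19).
Tm: Tm = 2·12 + 4·7 = 52°C ✓
GC clamp: 3' end ACT has 1 G/C ✓
GC content: GC 7/19 = 36.8% ✓
homopolymer run: longest run = 2 ✓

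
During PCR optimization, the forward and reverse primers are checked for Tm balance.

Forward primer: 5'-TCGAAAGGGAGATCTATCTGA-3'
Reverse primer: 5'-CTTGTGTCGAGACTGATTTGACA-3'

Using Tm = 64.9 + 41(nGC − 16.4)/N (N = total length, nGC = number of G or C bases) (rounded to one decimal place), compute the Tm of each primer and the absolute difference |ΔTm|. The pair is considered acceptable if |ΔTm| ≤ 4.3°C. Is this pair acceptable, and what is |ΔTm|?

Forward: G+C = 9, N = 21 → Tm = 64.9 + 41·(9 − 16.4)/21 = 50.5°C.
Reverse: G+C = 10, N = 23 → Tm = 64.9 + 41·(10 − 16.4)/23 = 53.5°C.
|ΔTm| = |50.5 − 53.5| = 3.0°C, ≤ 4.3°C.

|ΔTm| = 3.0°C; the pair is acceptable.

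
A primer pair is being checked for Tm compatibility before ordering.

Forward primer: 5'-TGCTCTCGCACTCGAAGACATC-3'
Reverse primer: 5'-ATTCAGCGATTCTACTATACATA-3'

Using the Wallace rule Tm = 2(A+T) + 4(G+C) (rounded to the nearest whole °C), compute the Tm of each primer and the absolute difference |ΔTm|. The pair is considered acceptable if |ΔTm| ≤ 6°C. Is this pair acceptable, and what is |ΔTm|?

|ΔTm| = 8°C; the pair is not acceptable.

Forward: A=5 T=5 G=4 C=8 → Tm = 2·10 + 4·12 = 68°C.
Reverse: A=8 T=8 G=2 C=5 → Tm = 2·16 + 4·7 = 60°C.
|ΔTm| = |68 − 60| = 8°C, > 6°C.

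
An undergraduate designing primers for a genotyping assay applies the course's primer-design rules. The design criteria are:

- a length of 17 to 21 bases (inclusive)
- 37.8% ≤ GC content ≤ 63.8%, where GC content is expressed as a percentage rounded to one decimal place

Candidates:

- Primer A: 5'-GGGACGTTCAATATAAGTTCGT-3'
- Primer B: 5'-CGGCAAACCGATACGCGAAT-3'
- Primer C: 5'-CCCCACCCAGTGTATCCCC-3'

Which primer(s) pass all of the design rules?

Primer B only.

Primer A (22 nt, A=6 T=7 G=6 C=3): length 22, outside 17–21 ✗; GC 9/22 = 40.9% ✓ — fails.
Primer B (20 nt, A=7 T=2 G=5 C=6): length 20 ✓; GC 11/20 = 55.0% ✓ — passes.
Primer C (19 nt, A=3 T=3 G=2 C=11): length 19 ✓; GC 13/19 = 68.4%, outside 37.8–63.8% ✗ — fails.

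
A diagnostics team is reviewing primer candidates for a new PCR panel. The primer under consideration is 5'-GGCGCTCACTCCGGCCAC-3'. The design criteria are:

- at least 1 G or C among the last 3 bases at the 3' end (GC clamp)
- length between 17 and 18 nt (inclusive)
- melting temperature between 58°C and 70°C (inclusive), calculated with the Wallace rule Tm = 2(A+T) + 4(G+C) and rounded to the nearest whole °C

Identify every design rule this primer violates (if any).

Meets all criteria.

Base counts: A=2, T=2, G=5, C=9 (length 18).
GC clamp: 3' end CAC has 2 G/C ✓
length: length 18 ✓
Tm: Tm = 2·4 + 4·14 = 64°C ✓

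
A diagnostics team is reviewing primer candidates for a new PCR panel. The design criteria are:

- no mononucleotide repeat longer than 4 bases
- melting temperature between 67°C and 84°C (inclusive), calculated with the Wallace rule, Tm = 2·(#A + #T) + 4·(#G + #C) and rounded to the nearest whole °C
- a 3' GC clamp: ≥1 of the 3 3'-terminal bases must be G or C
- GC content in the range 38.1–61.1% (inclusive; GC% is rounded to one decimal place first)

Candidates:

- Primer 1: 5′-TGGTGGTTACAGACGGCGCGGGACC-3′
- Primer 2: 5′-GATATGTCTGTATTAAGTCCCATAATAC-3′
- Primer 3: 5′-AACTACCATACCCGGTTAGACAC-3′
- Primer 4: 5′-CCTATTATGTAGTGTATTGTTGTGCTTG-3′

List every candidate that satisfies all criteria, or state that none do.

Primer 1 (25 nt, A=4 T=4 G=11 C=6): longest run = 3 ✓; Tm = 2·8 + 4·17 = 84°C ✓; 3' end ACC has 2 G/C ✓; GC 17/25 = 68.0%, outside 38.1–61.1% ✗ — fails.
Primer 2 (28 nt, A=9 T=10 G=4 C=5): longest run = 3 ✓; Tm = 2·19 + 4·9 = 74°C ✓; 3' end TAC has 1 G/C ✓; GC 9/28 = 32.1%, outside 38.1–61.1% ✗ — fails.
Primer 3 (23 nt, A=8 T=4 G=3 C=8): longest run = 3 ✓; Tm = 2·12 + 4·11 = 68°C ✓; 3' end CAC has 2 G/C ✓; GC 11/23 = 47.8% ✓ — passes.
Primer 4 (28 nt, A=4 T=14 G=7 C=3): longest run = 2 ✓; Tm = 2·18 + 4·10 = 76°C ✓; 3' end TTG has 1 G/C ✓; GC 10/28 = 35.7%, outside 38.1–61.1% ✗ — fails.

Primer 3 only.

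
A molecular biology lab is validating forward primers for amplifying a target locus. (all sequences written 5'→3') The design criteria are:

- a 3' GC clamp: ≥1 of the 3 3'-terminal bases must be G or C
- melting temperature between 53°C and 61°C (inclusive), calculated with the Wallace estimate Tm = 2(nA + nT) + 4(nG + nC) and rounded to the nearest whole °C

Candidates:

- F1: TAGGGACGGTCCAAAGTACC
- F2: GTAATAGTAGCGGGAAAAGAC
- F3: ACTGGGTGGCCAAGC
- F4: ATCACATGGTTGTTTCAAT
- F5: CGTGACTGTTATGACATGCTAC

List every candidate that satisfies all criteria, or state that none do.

F1 (20 nt, A=6 T=3 G=6 C=5): 3' end ACC has 2 G/C ✓; Tm = 2·9 + 4·11 = 62°C, outside 53–61°C ✗ — fails.
F2 (21 nt, A=9 T=3 G=7 C=2): 3' end GAC has 2 G/C ✓; Tm = 2·12 + 4·9 = 60°C ✓ — passes.
F3 (15 nt, A=3 T=2 G=6 C=4): 3' end AGC has 2 G/C ✓; Tm = 2·5 + 4·10 = 50°C, outside 53–61°C ✗ — fails.
F4 (19 nt, A=5 T=8 G=3 C=3): 3' end AAT has 0 G/C, need ≥1 ✗; Tm = 2·13 + 4·6 = 50°C, outside 53–61°C ✗ — fails.
F5 (22 nt, A=5 T=7 G=5 C=5): 3' end TAC has 1 G/C ✓; Tm = 2·12 + 4·10 = 64°C, outside 53–61°C ✗ — fails.

F2 only.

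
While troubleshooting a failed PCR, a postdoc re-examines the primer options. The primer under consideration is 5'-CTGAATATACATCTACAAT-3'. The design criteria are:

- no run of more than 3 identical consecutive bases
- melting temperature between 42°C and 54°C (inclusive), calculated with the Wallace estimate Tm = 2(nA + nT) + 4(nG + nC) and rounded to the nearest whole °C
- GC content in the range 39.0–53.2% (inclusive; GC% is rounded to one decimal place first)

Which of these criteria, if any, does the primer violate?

Fails: GC content.

Base counts: A=8, T=6, G=1, C=4 (length 19).
homopolymer run: longest run = 2 ✓
Tm: Tm = 2·14 + 4·5 = 48°C ✓
GC content: GC 5/19 = 26.3%, outside 39.0–53.2% ✗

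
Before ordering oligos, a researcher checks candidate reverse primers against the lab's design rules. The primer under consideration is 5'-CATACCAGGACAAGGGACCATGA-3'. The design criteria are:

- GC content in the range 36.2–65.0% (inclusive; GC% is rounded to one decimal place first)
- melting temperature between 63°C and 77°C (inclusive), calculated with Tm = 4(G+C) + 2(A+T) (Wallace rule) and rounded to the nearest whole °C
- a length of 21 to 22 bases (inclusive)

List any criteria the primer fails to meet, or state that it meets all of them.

Base counts: A=9, T=2, G=6, C=6 (length 23).
GC content: GC 12/23 = 52.2% ✓
Tm: Tm = 2·11 + 4·12 = 70°C ✓
length: length 23, outside 21–22 ✗

Fails: length.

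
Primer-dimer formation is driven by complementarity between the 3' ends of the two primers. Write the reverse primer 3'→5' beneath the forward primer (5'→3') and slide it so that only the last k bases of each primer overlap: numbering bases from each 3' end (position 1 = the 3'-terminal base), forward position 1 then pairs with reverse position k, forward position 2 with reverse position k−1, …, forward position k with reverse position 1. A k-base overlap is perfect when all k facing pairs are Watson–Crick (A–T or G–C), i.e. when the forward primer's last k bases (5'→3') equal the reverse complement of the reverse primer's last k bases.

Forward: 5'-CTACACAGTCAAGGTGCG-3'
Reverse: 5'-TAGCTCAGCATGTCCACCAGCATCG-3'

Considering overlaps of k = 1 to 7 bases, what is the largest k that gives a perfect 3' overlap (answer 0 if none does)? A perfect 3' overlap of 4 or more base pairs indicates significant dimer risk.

Longest perfect overlap: 2 complementary base pairs; below the dimer-risk threshold (threshold 4).

Last 7 bases (5'→3') — forward …AGGTGCG, reverse …AGCATCG.
Reverse complement of the reverse primer's last 7 bases: CGATGCT; its first k bases are the reverse complement of the reverse primer's last k bases, so a perfect k-base overlap needs the forward primer's last k bases to equal them.
Comparing (forward last k vs required): k=1: G vs C ✗; k=2: CG vs CG ✓; k=3: GCG vs CGA ✗; k=4: TGCG vs CGAT ✗; k=5: GTGCG vs CGATG ✗; k=6: GGTGCG vs CGATGC ✗; k=7: AGGTGCG vs CGATGCT ✗.
Only k = 2 is perfect, so the longest perfect 3' overlap is 2.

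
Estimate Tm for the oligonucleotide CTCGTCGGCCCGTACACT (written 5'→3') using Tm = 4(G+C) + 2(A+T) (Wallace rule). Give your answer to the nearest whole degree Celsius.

60°C

Base counts: A=2, T=4, G=4, C=8 (length 18).
Tm = 2·(2+4) + 4·(4+8) = 2·6 + 4·12 = 12 + 48 = 60°C.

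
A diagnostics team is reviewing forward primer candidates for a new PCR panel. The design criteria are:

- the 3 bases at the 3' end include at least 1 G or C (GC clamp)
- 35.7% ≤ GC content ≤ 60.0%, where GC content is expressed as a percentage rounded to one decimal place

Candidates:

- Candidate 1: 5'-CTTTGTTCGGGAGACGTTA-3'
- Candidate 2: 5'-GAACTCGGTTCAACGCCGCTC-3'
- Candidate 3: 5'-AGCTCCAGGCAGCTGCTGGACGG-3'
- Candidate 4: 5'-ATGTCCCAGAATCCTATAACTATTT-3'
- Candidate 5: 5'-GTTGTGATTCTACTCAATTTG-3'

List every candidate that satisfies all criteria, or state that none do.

None of the candidates satisfy all criteria.

Candidate 1 (19 nt, A=3 T=7 G=6 C=3): 3' end TTA has 0 G/C, need ≥1 ✗; GC 9/19 = 47.4% ✓ — fails.
Candidate 2 (21 nt, A=4 T=4 G=5 C=8): 3' end CTC has 2 G/C ✓; GC 13/21 = 61.9%, outside 35.7–60.0% ✗ — fails.
Candidate 3 (23 nt, A=4 T=3 G=9 C=7): 3' end CGG has 3 G/C ✓; GC 16/23 = 69.6%, outside 35.7–60.0% ✗ — fails.
Candidate 4 (25 nt, A=8 T=9 G=2 C=6): 3' end TTT has 0 G/C, need ≥1 ✗; GC 8/25 = 32.0%, outside 35.7–60.0% ✗ — fails.
Candidate 5 (21 nt, A=4 T=10 G=4 C=3): 3' end TTG has 1 G/C ✓; GC 7/21 = 33.3%, outside 35.7–60.0% ✗ — fails.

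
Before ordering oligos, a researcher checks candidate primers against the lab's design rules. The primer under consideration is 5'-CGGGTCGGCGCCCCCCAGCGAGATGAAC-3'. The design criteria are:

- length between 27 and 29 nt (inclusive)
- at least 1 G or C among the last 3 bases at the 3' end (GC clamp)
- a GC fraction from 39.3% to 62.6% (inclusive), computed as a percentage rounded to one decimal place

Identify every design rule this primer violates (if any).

Base counts: A=5, T=2, G=10, C=11 (length 28).
length: length 28 ✓
GC clamp: 3' end AAC has 1 G/C ✓
GC content: GC 21/28 = 75.0%, outside 39.3–62.6% ✗

Fails: GC content.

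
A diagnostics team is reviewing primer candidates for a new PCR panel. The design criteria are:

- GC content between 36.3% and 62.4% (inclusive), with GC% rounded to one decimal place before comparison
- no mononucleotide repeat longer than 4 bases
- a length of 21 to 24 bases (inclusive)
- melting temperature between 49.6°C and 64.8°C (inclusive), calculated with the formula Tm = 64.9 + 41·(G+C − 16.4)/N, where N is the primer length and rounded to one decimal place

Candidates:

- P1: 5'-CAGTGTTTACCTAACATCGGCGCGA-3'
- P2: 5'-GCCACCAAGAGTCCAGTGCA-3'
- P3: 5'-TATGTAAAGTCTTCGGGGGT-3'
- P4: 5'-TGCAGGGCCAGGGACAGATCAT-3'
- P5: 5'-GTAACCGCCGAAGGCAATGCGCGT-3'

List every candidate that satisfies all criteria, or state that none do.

P4 only.

P1 (25 nt, A=6 T=6 G=6 C=7): GC 13/25 = 52.0% ✓; longest run = 3 ✓; length 25, outside 21–24 ✗; Tm = 64.9 + 41·(13 − 16.4)/25 = 59.3°C ✓ — fails.
P2 (20 nt, A=6 T=2 G=5 C=7): GC 12/20 = 60.0% ✓; longest run = 2 ✓; length 20, outside 21–24 ✗; Tm = 64.9 + 41·(12 − 16.4)/20 = 55.9°C ✓ — fails.
P3 (20 nt, A=4 T=7 G=7 C=2): GC 9/20 = 45.0% ✓; longest run = 5, exceeds 4 ✗; length 20, outside 21–24 ✗; Tm = 64.9 + 41·(9 − 16.4)/20 = 49.7°C ✓ — fails.
P4 (22 nt, A=6 T=3 G=8 C=5): GC 13/22 = 59.1% ✓; longest run = 3 ✓; length 22 ✓; Tm = 64.9 + 41·(13 − 16.4)/22 = 58.6°C ✓ — passes.
P5 (24 nt, A=6 T=3 G=8 C=7): GC 15/24 = 62.5%, outside 36.3–62.4% ✗; longest run = 2 ✓; length 24 ✓; Tm = 64.9 + 41·(15 − 16.4)/24 = 62.5°C ✓ — fails.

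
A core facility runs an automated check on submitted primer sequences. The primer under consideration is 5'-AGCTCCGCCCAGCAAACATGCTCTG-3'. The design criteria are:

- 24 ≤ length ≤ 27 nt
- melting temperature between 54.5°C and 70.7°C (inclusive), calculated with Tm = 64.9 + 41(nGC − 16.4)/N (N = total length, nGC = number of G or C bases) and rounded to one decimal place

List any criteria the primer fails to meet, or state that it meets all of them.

Base counts: A=6, T=4, G=5, C=10 (length 25).
length: length 25 ✓
Tm: Tm = 64.9 + 41·(15 − 16.4)/25 = 62.6°C ✓

Meets all criteria.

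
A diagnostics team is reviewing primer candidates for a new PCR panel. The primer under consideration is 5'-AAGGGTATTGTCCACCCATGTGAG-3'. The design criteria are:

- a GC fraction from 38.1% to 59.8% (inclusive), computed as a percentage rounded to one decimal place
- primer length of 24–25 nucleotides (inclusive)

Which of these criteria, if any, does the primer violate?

Meets all criteria.

Base counts: A=6, T=6, G=7, C=5 (length 24).
GC content: GC 12/24 = 50.0% ✓
length: length 24 ✓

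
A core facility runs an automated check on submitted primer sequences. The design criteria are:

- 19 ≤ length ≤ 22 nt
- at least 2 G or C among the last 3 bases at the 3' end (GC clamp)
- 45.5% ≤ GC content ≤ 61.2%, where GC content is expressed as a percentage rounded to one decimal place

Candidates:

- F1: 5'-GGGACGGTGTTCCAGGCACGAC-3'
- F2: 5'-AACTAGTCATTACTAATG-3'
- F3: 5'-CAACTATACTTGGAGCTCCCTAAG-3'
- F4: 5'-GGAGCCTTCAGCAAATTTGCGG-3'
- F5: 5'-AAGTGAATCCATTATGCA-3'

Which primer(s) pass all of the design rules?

F1 (22 nt, A=4 T=3 G=9 C=6): length 22 ✓; 3' end GAC has 2 G/C ✓; GC 15/22 = 68.2%, outside 45.5–61.2% ✗ — fails.
F2 (18 nt, A=7 T=6 G=2 C=3): length 18, outside 19–22 ✗; 3' end ATG has 1 G/C, need ≥2 ✗; GC 5/18 = 27.8%, outside 45.5–61.2% ✗ — fails.
F3 (24 nt, A=7 T=6 G=4 C=7): length 24, outside 19–22 ✗; 3' end AAG has 1 G/C, need ≥2 ✗; GC 11/24 = 45.8% ✓ — fails.
F4 (22 nt, A=5 T=5 G=7 C=5): length 22 ✓; 3' end CGG has 3 G/C ✓; GC 12/22 = 54.5% ✓ — passes.
F5 (18 nt, A=7 T=5 G=3 C=3): length 18, outside 19–22 ✗; 3' end GCA has 2 G/C ✓; GC 6/18 = 33.3%, outside 45.5–61.2% ✗ — fails.

F4 only.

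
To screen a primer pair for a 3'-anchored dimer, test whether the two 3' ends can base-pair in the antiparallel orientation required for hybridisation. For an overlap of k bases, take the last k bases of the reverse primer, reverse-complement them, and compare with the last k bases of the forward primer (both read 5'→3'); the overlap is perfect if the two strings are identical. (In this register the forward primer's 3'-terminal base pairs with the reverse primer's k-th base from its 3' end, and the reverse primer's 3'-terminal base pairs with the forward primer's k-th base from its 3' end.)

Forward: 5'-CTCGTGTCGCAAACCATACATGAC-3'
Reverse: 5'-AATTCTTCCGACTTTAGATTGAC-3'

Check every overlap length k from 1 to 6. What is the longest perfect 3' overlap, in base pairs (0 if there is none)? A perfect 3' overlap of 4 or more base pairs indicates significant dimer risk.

Longest perfect overlap: 0 complementary base pairs; below the dimer-risk threshold (threshold 4).

Last 6 bases (5'→3') — forward …CATGAC, reverse …ATTGAC.
Reverse complement of the reverse primer's last 6 bases: GTCAAT; its first k bases are the reverse complement of the reverse primer's last k bases, so a perfect k-base overlap needs the forward primer's last k bases to equal them.
Comparing (forward last k vs required): k=1: C vs G ✗; k=2: AC vs GT ✗; k=3: GAC vs GTC ✗; k=4: TGAC vs GTCA ✗; k=5: ATGAC vs GTCAA ✗; k=6: CATGAC vs GTCAAT ✗.
No overlap length from 1 to 6 is perfect, so the longest perfect 3' overlap is 0.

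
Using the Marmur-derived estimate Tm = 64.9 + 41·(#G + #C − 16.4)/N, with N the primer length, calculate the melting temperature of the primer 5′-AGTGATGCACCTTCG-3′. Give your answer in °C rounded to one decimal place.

Base counts: A=3, T=4, G=4, C=4; G+C = 8, N = 15.
Tm = 64.9 + 41·(8 − 16.4)/15 = 64.9 + -344.40/15 = 41.9°C.

41.9°C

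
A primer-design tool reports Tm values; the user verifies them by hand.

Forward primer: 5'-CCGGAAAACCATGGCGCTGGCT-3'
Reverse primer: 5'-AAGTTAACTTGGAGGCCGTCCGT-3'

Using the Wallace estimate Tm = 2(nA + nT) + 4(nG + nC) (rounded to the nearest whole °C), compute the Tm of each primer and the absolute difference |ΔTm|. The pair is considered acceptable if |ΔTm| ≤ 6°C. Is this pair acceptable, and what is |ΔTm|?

|ΔTm| = 2°C; the pair is acceptable.

Forward: A=5 T=3 G=7 C=7 → Tm = 2·8 + 4·14 = 72°C.
Reverse: A=5 T=6 G=7 C=5 → Tm = 2·11 + 4·12 = 70°C.
|ΔTm| = |72 − 70| = 2°C, ≤ 6°C.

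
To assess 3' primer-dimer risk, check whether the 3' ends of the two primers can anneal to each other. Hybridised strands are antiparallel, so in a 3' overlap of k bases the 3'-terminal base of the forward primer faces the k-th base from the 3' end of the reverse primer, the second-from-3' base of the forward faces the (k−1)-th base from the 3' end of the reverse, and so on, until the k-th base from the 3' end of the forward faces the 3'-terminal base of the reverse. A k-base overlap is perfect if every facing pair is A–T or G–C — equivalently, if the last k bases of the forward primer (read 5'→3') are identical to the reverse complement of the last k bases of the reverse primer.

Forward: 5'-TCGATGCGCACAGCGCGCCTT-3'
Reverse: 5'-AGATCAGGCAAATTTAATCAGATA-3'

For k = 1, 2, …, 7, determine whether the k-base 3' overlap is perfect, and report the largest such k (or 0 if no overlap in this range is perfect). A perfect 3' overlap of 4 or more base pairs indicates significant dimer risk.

Longest perfect overlap: 1 complementary base pair; below the dimer-risk threshold (threshold 4).

Last 7 bases (5'→3') — forward …GCGCCTT, reverse …TCAGATA.
Reverse complement of the reverse primer's last 7 bases: TATCTGA; its first k bases are the reverse complement of the reverse primer's last k bases, so a perfect k-base overlap needs the forward primer's last k bases to equal them.
Comparing (forward last k vs required): k=1: T vs T ✓; k=2: TT vs TA ✗; k=3: CTT vs TAT ✗; k=4: CCTT vs TATC ✗; k=5: GCCTT vs TATCT ✗; k=6: CGCCTT vs TATCTG ✗; k=7: GCGCCTT vs TATCTGA ✗.
Only k = 1 is perfect, so the longest perfect 3' overlap is 1.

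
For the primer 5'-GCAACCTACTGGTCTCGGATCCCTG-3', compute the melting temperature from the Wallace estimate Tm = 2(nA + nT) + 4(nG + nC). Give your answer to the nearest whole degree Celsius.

Base counts: A=4, T=6, G=6, C=9 (length 25).
Tm = 2·(4+6) + 4·(6+9) = 2·10 + 4·15 = 20 + 60 = 80°C.

80°C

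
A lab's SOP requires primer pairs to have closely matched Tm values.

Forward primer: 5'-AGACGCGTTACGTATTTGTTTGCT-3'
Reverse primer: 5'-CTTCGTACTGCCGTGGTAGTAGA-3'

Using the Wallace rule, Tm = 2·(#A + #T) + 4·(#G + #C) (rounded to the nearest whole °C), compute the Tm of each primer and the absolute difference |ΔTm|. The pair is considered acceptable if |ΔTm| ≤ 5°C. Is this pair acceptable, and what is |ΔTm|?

Forward: A=4 T=10 G=6 C=4 → Tm = 2·14 + 4·10 = 68°C.
Reverse: A=4 T=7 G=7 C=5 → Tm = 2·11 + 4·12 = 70°C.
|ΔTm| = |68 − 70| = 2°C, ≤ 5°C.

|ΔTm| = 2°C; the pair is acceptable.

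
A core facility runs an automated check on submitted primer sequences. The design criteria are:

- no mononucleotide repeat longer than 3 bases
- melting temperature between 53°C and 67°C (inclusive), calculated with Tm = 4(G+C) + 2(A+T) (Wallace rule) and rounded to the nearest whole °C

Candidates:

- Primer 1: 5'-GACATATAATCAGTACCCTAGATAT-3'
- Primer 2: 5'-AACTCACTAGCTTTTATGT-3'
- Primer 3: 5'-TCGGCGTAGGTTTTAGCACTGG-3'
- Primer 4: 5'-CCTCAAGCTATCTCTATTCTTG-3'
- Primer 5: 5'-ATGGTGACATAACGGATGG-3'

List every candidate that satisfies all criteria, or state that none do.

Primer 1, Primer 4 and Primer 5.

Primer 1 (25 nt, A=10 T=7 G=3 C=5): longest run = 3 ✓; Tm = 2·17 + 4·8 = 66°C ✓ — passes.
Primer 2 (19 nt, A=5 T=8 G=2 C=4): longest run = 4, exceeds 3 ✗; Tm = 2·13 + 4·6 = 50°C, outside 53–67°C ✗ — fails.
Primer 3 (22 nt, A=3 T=7 G=8 C=4): longest run = 4, exceeds 3 ✗; Tm = 2·10 + 4·12 = 68°C, outside 53–67°C ✗ — fails.
Primer 4 (22 nt, A=4 T=9 G=2 C=7): longest run = 2 ✓; Tm = 2·13 + 4·9 = 62°C ✓ — passes.
Primer 5 (19 nt, A=6 T=4 G=7 C=2): longest run = 2 ✓; Tm = 2·10 + 4·9 = 56°C ✓ — passes.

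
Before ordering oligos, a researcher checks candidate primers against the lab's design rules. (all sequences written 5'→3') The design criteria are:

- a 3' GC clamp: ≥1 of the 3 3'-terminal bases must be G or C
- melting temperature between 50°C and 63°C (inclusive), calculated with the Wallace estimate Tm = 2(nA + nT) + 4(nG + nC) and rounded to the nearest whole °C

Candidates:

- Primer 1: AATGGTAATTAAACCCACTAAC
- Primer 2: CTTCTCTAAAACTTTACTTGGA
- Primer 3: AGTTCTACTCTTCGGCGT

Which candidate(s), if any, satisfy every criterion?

Primer 1, Primer 2 and Primer 3.

Primer 1 (22 nt, A=10 T=5 G=2 C=5): 3' end AAC has 1 G/C ✓; Tm = 2·15 + 4·7 = 58°C ✓ — passes.
Primer 2 (22 nt, A=6 T=9 G=2 C=5): 3' end GGA has 2 G/C ✓; Tm = 2·15 + 4·7 = 58°C ✓ — passes.
Primer 3 (18 nt, A=2 T=7 G=4 C=5): 3' end CGT has 2 G/C ✓; Tm = 2·9 + 4·9 = 54°C ✓ — passes.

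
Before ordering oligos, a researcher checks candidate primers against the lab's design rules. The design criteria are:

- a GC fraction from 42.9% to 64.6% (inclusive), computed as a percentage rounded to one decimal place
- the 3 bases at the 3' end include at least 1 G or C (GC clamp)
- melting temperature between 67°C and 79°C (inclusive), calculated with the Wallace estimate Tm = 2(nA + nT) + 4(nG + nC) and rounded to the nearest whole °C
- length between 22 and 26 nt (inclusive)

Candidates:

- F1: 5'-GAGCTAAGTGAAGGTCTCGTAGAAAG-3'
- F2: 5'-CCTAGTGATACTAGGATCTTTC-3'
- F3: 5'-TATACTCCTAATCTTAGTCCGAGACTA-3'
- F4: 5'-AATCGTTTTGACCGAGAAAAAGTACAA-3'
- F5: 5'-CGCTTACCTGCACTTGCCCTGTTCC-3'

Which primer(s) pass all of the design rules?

F1 (26 nt, A=9 T=5 G=9 C=3): GC 12/26 = 46.2% ✓; 3' end AAG has 1 G/C ✓; Tm = 2·14 + 4·12 = 76°C ✓; length 26 ✓ — passes.
F2 (22 nt, A=5 T=8 G=4 C=5): GC 9/22 = 40.9%, outside 42.9–64.6% ✗; 3' end TTC has 1 G/C ✓; Tm = 2·13 + 4·9 = 62°C, outside 67–79°C ✗; length 22 ✓ — fails.
F3 (27 nt, A=8 T=9 G=3 C=7): GC 10/27 = 37.0%, outside 42.9–64.6% ✗; 3' end CTA has 1 G/C ✓; Tm = 2·17 + 4·10 = 74°C ✓; length 27, outside 22–26 ✗ — fails.
F4 (27 nt, A=12 T=6 G=5 C=4): GC 9/27 = 33.3%, outside 42.9–64.6% ✗; 3' end CAA has 1 G/C ✓; Tm = 2·18 + 4·9 = 72°C ✓; length 27, outside 22–26 ✗ — fails.
F5 (25 nt, A=2 T=8 G=4 C=11): GC 15/25 = 60.0% ✓; 3' end TCC has 2 G/C ✓; Tm = 2·10 + 4·15 = 80°C, outside 67–79°C ✗; length 25 ✓ — fails.

F1 only.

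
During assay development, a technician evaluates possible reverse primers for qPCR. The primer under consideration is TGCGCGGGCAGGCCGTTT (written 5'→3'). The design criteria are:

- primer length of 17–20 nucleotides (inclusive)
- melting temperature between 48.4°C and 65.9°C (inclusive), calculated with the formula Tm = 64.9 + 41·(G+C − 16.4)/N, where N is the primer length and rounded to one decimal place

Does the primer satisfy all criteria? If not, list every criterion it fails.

Base counts: A=1, T=4, G=8, C=5 (length 18).
length: length 18 ✓
Tm: Tm = 64.9 + 41·(13 − 16.4)/18 = 57.2°C ✓

Meets all criteria.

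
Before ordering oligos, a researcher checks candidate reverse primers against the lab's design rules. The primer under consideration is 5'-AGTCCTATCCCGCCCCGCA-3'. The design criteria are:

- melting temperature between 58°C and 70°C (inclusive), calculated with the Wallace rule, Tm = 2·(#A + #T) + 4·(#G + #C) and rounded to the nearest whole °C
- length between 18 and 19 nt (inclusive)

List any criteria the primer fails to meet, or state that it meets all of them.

Meets all criteria.

Base counts: A=3, T=3, G=3, C=10 (length 19).
Tm: Tm = 2·6 + 4·13 = 64°C ✓
length: length 19 ✓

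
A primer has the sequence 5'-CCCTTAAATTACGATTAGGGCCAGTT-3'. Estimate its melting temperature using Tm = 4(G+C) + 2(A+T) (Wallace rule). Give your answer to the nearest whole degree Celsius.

74°C

Base counts: A=7, T=8, G=5, C=6 (length 26).
Tm = 2·(7+8) + 4·(5+6) = 2·15 + 4·11 = 30 + 44 = 74°C.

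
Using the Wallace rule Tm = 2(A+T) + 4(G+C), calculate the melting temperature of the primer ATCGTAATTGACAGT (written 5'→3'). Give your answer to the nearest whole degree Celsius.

Base counts: A=5, T=5, G=3, C=2 (length 15).
Tm = 2·(5+5) + 4·(3+2) = 2·10 + 4·5 = 20 + 20 = 40°C.

40°C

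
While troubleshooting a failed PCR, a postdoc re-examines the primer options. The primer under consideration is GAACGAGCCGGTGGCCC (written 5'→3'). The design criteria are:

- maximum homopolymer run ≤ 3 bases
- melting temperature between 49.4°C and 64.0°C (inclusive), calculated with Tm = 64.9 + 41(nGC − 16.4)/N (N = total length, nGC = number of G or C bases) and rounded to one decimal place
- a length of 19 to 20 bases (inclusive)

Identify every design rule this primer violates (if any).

Base counts: A=3, T=1, G=7, C=6 (length 17).
homopolymer run: longest run = 3 ✓
Tm: Tm = 64.9 + 41·(13 − 16.4)/17 = 56.7°C ✓
length: length 17, outside 19–20 ✗

Fails: length.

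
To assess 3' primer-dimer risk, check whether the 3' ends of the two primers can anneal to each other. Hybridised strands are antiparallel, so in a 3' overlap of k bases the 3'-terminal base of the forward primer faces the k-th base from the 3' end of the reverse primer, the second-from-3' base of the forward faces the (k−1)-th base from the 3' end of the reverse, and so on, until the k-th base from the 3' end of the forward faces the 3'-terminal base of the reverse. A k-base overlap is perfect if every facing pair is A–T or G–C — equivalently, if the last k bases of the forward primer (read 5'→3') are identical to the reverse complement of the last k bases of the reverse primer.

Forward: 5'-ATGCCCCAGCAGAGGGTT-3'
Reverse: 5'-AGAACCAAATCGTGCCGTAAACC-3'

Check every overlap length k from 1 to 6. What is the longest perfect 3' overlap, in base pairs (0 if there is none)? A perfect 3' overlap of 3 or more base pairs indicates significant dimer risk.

Last 6 bases (5'→3') — forward …AGGGTT, reverse …TAAACC.
Reverse complement of the reverse primer's last 6 bases: GGTTTA; its first k bases are the reverse complement of the reverse primer's last k bases, so a perfect k-base overlap needs the forward primer's last k bases to equal them.
Comparing (forward last k vs required): k=1: T vs G ✗; k=2: TT vs GG ✗; k=3: GTT vs GGT ✗; k=4: GGTT vs GGTT ✓; k=5: GGGTT vs GGTTT ✗; k=6: AGGGTT vs GGTTTA ✗.
Only k = 4 is perfect, so the longest perfect 3' overlap is 4.

Longest perfect overlap: 4 complementary base pairs; significant dimer risk (threshold 3).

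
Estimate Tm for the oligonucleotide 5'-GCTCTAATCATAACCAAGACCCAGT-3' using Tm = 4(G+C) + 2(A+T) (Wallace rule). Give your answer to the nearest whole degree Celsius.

Base counts: A=9, T=5, G=3, C=8 (length 25).
Tm = 2·(9+5) + 4·(3+8) = 2·14 + 4·11 = 28 + 44 = 72°C.

72°C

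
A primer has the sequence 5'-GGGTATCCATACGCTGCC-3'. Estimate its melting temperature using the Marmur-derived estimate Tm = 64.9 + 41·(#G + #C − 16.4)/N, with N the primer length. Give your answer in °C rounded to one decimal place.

52.6°C

Base counts: A=3, T=4, G=5, C=6; G+C = 11, N = 18.
Tm = 64.9 + 41·(11 − 16.4)/18 = 64.9 + -221.40/18 = 52.6°C.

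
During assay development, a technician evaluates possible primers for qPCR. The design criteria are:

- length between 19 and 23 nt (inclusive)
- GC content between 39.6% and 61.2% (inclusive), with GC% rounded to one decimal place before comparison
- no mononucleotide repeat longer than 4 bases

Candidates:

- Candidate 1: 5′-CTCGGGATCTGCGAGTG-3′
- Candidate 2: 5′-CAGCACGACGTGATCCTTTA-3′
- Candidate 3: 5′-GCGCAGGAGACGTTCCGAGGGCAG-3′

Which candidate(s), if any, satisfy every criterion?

Candidate 2 only.

Candidate 1 (17 nt, A=2 T=4 G=7 C=4): length 17, outside 19–23 ✗; GC 11/17 = 64.7%, outside 39.6–61.2% ✗; longest run = 3 ✓ — fails.
Candidate 2 (20 nt, A=5 T=5 G=4 C=6): length 20 ✓; GC 10/20 = 50.0% ✓; longest run = 3 ✓ — passes.
Candidate 3 (24 nt, A=5 T=2 G=11 C=6): length 24, outside 19–23 ✗; GC 17/24 = 70.8%, outside 39.6–61.2% ✗; longest run = 3 ✓ — fails.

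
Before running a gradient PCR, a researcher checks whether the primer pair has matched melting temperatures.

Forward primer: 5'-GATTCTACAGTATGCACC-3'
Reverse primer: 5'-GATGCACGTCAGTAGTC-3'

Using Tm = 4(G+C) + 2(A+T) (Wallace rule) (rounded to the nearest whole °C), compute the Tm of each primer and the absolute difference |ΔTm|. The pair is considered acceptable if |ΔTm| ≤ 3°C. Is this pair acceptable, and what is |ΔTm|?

|ΔTm| = 0°C; the pair is acceptable.

Forward: A=5 T=5 G=3 C=5 → Tm = 2·10 + 4·8 = 52°C.
Reverse: A=4 T=4 G=5 C=4 → Tm = 2·8 + 4·9 = 52°C.
|ΔTm| = |52 − 52| = 0°C, ≤ 3°C.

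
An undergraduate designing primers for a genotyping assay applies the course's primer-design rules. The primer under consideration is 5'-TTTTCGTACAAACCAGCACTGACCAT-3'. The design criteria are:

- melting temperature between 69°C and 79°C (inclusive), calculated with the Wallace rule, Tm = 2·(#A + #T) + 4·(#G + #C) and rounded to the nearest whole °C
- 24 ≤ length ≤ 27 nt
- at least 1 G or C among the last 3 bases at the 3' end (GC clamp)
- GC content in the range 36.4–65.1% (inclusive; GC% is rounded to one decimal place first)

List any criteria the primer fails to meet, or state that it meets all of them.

Base counts: A=8, T=7, G=3, C=8 (length 26).
Tm: Tm = 2·15 + 4·11 = 74°C ✓
length: length 26 ✓
GC clamp: 3' end CAT has 1 G/C ✓
GC content: GC 11/26 = 42.3% ✓

Meets all criteria.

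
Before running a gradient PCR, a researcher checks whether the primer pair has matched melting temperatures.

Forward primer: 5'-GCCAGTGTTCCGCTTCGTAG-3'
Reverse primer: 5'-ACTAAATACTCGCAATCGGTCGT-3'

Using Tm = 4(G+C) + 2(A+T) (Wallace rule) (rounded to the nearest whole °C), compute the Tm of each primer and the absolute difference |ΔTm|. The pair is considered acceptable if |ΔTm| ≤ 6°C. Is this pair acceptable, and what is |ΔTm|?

|ΔTm| = 2°C; the pair is acceptable.

Forward: A=2 T=6 G=6 C=6 → Tm = 2·8 + 4·12 = 64°C.
Reverse: A=7 T=6 G=4 C=6 → Tm = 2·13 + 4·10 = 66°C.
|ΔTm| = |64 − 66| = 2°C, ≤ 6°C.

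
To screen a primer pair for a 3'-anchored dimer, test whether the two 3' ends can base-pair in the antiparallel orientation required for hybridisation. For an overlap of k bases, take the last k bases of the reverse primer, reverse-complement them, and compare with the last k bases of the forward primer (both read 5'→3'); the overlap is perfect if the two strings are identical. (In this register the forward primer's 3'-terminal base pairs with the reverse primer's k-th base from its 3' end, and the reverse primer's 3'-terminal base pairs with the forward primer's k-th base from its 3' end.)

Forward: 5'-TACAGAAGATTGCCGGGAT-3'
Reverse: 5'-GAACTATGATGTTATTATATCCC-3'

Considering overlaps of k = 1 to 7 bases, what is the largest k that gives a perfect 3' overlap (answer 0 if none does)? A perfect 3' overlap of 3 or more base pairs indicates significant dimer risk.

Longest perfect overlap: 5 complementary base pairs; significant dimer risk (threshold 3).

Last 7 bases (5'→3') — forward …CCGGGAT, reverse …ATATCCC.
Reverse complement of the reverse primer's last 7 bases: GGGATAT; its first k bases are the reverse complement of the reverse primer's last k bases, so a perfect k-base overlap needs the forward primer's last k bases to equal them.
Comparing (forward last k vs required): k=1: T vs G ✗; k=2: AT vs GG ✗; k=3: GAT vs GGG ✗; k=4: GGAT vs GGGA ✗; k=5: GGGAT vs GGGAT ✓; k=6: CGGGAT vs GGGATA ✗; k=7: CCGGGAT vs GGGATAT ✗.
Only k = 5 is perfect, so the longest perfect 3' overlap is 5.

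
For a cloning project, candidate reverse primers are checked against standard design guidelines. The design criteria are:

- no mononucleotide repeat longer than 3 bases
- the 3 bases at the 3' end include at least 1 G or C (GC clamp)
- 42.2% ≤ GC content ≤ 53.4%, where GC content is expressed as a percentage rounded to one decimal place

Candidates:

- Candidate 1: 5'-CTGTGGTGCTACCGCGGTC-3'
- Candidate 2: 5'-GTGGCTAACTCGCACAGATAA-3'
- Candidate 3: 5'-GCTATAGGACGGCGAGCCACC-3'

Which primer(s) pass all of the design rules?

None of the candidates satisfy all criteria.

Candidate 1 (19 nt, A=1 T=5 G=7 C=6): longest run = 2 ✓; 3' end GTC has 2 G/C ✓; GC 13/19 = 68.4%, outside 42.2–53.4% ✗ — fails.
Candidate 2 (21 nt, A=7 T=4 G=5 C=5): longest run = 2 ✓; 3' end TAA has 0 G/C, need ≥1 ✗; GC 10/21 = 47.6% ✓ — fails.
Candidate 3 (21 nt, A=5 T=2 G=7 C=7): longest run = 2 ✓; 3' end ACC has 2 G/C ✓; GC 14/21 = 66.7%, outside 42.2–53.4% ✗ — fails.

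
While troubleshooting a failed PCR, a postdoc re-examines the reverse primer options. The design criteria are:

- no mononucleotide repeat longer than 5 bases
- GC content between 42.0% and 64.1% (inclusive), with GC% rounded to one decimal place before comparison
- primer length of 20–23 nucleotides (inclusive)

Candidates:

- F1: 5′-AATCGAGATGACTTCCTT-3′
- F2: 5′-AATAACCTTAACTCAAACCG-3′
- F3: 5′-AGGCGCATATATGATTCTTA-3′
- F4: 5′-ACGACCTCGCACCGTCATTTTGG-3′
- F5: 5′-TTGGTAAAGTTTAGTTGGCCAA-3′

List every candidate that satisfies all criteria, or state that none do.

F1 (18 nt, A=5 T=6 G=3 C=4): longest run = 2 ✓; GC 7/18 = 38.9%, outside 42.0–64.1% ✗; length 18, outside 20–23 ✗ — fails.
F2 (20 nt, A=9 T=4 G=1 C=6): longest run = 3 ✓; GC 7/20 = 35.0%, outside 42.0–64.1% ✗; length 20 ✓ — fails.
F3 (20 nt, A=6 T=7 G=4 C=3): longest run = 2 ✓; GC 7/20 = 35.0%, outside 42.0–64.1% ✗; length 20 ✓ — fails.
F4 (23 nt, A=4 T=6 G=5 C=8): longest run = 4 ✓; GC 13/23 = 56.5% ✓; length 23 ✓ — passes.
F5 (22 nt, A=6 T=8 G=6 C=2): longest run = 3 ✓; GC 8/22 = 36.4%, outside 42.0–64.1% ✗; length 22 ✓ — fails.

F4 only.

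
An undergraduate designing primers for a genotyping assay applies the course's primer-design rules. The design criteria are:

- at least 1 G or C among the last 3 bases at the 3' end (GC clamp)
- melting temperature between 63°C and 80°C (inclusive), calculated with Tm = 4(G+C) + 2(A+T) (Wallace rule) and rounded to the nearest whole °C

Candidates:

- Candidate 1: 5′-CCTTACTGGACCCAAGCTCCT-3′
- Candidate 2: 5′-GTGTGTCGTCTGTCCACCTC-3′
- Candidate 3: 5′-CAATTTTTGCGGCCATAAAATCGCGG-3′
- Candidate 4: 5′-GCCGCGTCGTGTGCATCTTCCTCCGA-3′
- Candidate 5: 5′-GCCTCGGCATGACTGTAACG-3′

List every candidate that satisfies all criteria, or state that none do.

Candidate 1 (21 nt, A=4 T=5 G=3 C=9): 3' end CCT has 2 G/C ✓; Tm = 2·9 + 4·12 = 66°C ✓ — passes.
Candidate 2 (20 nt, A=1 T=7 G=5 C=7): 3' end CTC has 2 G/C ✓; Tm = 2·8 + 4·12 = 64°C ✓ — passes.
Candidate 3 (26 nt, A=7 T=7 G=6 C=6): 3' end CGG has 3 G/C ✓; Tm = 2·14 + 4·12 = 76°C ✓ — passes.
Candidate 4 (26 nt, A=2 T=7 G=7 C=10): 3' end CGA has 2 G/C ✓; Tm = 2·9 + 4·17 = 86°C, outside 63–80°C ✗ — fails.
Candidate 5 (20 nt, A=4 T=4 G=6 C=6): 3' end ACG has 2 G/C ✓; Tm = 2·8 + 4·12 = 64°C ✓ — passes.

Candidate 1, Candidate 2, Candidate 3 and Candidate 5.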